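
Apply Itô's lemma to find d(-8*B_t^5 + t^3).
d(-8*B_t^5 + t^3) = (-80*B_t^3 + 3*t^2) dt + (-40*B_t^4) dB_t

Itô's formula for f(t, x): d f(t, B_t) = (f_t + (1/2) f_xx) dt + f_x dB_t. Compute partials of f(t, x) = t^3 - 8*x^5:
  f_t(t,x)  = 3*t^2
  f_x(t,x)  = -40*x^4
  f_xx(t,x) = -160*x^3
Assemble drift = f_t + (1/2) f_xx = 3*t^2 - 80*x^3 and diffusion = f_x = -40*x^4. Substituting x = B_t:
  d(-8*B_t^5 + t^3) = (-80*B_t^3 + 3*t^2) dt + (-40*B_t^4) dB_t.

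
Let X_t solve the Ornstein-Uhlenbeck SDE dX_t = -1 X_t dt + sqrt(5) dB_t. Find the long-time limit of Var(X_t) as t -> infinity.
lim Var(X_t) = 5/2

The OU SDE dX = -theta X dt + sigma dB admits the integrating factor exp(theta t): d(exp(theta t) X_t) = sigma exp(theta t) dB_t. Integrating from 0 to t gives X_t = x_0 * exp(-theta t) + sigma * int_0^t exp(-theta (t-s)) dB_s for any initial x_0. The Itô integral has variance (by the Itô isometry) sigma^2 * int_0^t exp(-2 theta (t - s)) ds = sigma^2 * (1 - exp(-2 theta t)) / (2 theta), independent of x_0.
With theta = 1, sigma = sqrt(5):
  Var(X_t) = (sqrt(5))^2 * (1 - exp(-2*1 t)) / (2 * 1) = 5/2 - 5*exp(-2*t)/2.
As t -> infinity, exp(-2*1 t) -> 0, so the stationary variance is sigma^2 / (2 theta) = 5/2.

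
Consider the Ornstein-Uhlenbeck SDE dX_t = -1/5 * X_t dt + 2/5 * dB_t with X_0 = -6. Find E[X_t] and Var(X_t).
E[X_t] = -6*exp(-t/5); Var(X_t) = 2/5 - 2*exp(-2*t/5)/5

The OU SDE dX = -theta X dt + sigma dB admits the integrating factor exp(theta t): d(exp(theta t) X_t) = sigma exp(theta t) dB_t. Integrating from 0 to t:
  X_t = x_0 * exp(-theta t) + sigma * int_0^t exp(-theta (t-s)) dB_s.
The Itô integral has mean 0 and (by the Itô isometry) variance sigma^2 * int_0^t exp(-2 theta (t - s)) ds = sigma^2 * (1 - exp(-2 theta t)) / (2 theta).
With theta = 1/5, sigma = 2/5, x_0 = -6:
  E[X_t] = -6 * exp(-1/5 t) = -6*exp(-t/5)
  Var(X_t) = (2/5)^2 * (1 - exp(-2*1/5 t)) / (2 * 1/5) = 2/5 - 2*exp(-2*t/5)/5.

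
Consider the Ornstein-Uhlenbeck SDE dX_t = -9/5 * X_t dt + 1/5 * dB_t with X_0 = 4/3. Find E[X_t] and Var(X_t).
E[X_t] = 4*exp(-9*t/5)/3; Var(X_t) = 1/90 - exp(-18*t/5)/90

The OU SDE dX = -theta X dt + sigma dB admits the integrating factor exp(theta t): d(exp(theta t) X_t) = sigma exp(theta t) dB_t. Integrating from 0 to t:
  X_t = x_0 * exp(-theta t) + sigma * int_0^t exp(-theta (t-s)) dB_s.
The Itô integral has mean 0 and (by the Itô isometry) variance sigma^2 * int_0^t exp(-2 theta (t - s)) ds = sigma^2 * (1 - exp(-2 theta t)) / (2 theta).
With theta = 9/5, sigma = 1/5, x_0 = 4/3:
  E[X_t] = 4/3 * exp(-9/5 t) = 4*exp(-9*t/5)/3
  Var(X_t) = (1/5)^2 * (1 - exp(-2*9/5 t)) / (2 * 9/5) = 1/90 - exp(-18*t/5)/90.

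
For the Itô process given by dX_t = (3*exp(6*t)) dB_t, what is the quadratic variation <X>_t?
<X>_t = 3*exp(12*t)/4 - 3/4

For an Itô process dX_t = a(t) dt + b(t) dB_t, the quadratic variation is <X>_t = int_0^t b(s)^2 ds (the drift term does not contribute). Here b(s) = 3*exp(6*s), so
  b(s)^2 = 9*exp(12*s).
Integrating from 0 to t:
  <X>_t = int_0^t (9*exp(12*s)) ds = 3*exp(12*t)/4 - 3/4.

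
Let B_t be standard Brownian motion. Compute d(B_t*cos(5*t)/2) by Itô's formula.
d(B_t*cos(5*t)/2) = (-5*B_t*sin(5*t)/2) dt + (cos(5*t)/2) dB_t

Itô's formula for f(t, x): d f(t, B_t) = (f_t + (1/2) f_xx) dt + f_x dB_t. Compute partials of f(t, x) = x*cos(5*t)/2:
  f_t(t,x)  = -5*x*sin(5*t)/2
  f_x(t,x)  = cos(5*t)/2
  f_xx(t,x) = 0
Assemble drift = f_t + (1/2) f_xx = -5*x*sin(5*t)/2 and diffusion = f_x = cos(5*t)/2. Substituting x = B_t:
  d(B_t*cos(5*t)/2) = (-5*B_t*sin(5*t)/2) dt + (cos(5*t)/2) dB_t.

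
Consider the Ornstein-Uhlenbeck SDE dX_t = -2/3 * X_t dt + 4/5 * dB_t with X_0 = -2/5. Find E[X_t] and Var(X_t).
E[X_t] = -2*exp(-2*t/3)/5; Var(X_t) = 12/25 - 12*exp(-4*t/3)/25

The OU SDE dX = -theta X dt + sigma dB admits the integrating factor exp(theta t): d(exp(theta t) X_t) = sigma exp(theta t) dB_t. Integrating from 0 to t:
  X_t = x_0 * exp(-theta t) + sigma * int_0^t exp(-theta (t-s)) dB_s.
The Itô integral has mean 0 and (by the Itô isometry) variance sigma^2 * int_0^t exp(-2 theta (t - s)) ds = sigma^2 * (1 - exp(-2 theta t)) / (2 theta).
With theta = 2/3, sigma = 4/5, x_0 = -2/5:
  E[X_t] = -2/5 * exp(-2/3 t) = -2*exp(-2*t/3)/5
  Var(X_t) = (4/5)^2 * (1 - exp(-2*2/3 t)) / (2 * 2/3) = 12/25 - 12*exp(-4*t/3)/25.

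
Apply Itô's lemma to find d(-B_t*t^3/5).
d(-B_t*t^3/5) = (-3*B_t*t^2/5) dt + (-t^3/5) dB_t

Itô's formula for f(t, x): d f(t, B_t) = (f_t + (1/2) f_xx) dt + f_x dB_t. Compute partials of f(t, x) = -t^3*x/5:
  f_t(t,x)  = -3*t^2*x/5
  f_x(t,x)  = -t^3/5
  f_xx(t,x) = 0
Assemble drift = f_t + (1/2) f_xx = -3*t^2*x/5 and diffusion = f_x = -t^3/5. Substituting x = B_t:
  d(-B_t*t^3/5) = (-3*B_t*t^2/5) dt + (-t^3/5) dB_t.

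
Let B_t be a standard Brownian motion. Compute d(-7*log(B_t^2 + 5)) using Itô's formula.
d(-7*log(B_t^2 + 5)) = (7*(B_t^2 - 5)/(B_t^2 + 5)^2) dt + (-14*B_t/(B_t^2 + 5)) dB_t

Itô's formula for f(B_t) gives d f(B_t) = f'(B_t) dB_t + (1/2) f''(B_t) dt. Compute derivatives of f(x) = -7*log(x^2 + 5):
  f'(x)  = -14*x/(x^2 + 5)
  f''(x) = 14*(x^2 - 5)/(x^2 + 5)^2
Substitute x = B_t and multiply the f'' term by 1/2:
  drift     = (1/2) * (14*(x^2 - 5)/(x^2 + 5)^2) evaluated at B_t = 7*(B_t^2 - 5)/(B_t^2 + 5)^2
  diffusion = (-14*x/(x^2 + 5)) evaluated at B_t = -14*B_t/(B_t^2 + 5)
Therefore d(-7*log(B_t^2 + 5)) = (7*(B_t^2 - 5)/(B_t^2 + 5)^2) dt + (-14*B_t/(B_t^2 + 5)) dB_t.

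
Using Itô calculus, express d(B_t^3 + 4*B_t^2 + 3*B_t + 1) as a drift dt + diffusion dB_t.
d(B_t^3 + 4*B_t^2 + 3*B_t + 1) = (3*B_t + 4) dt + (3*B_t^2 + 8*B_t + 3) dB_t

Itô's formula for f(B_t) gives d f(B_t) = f'(B_t) dB_t + (1/2) f''(B_t) dt. Compute derivatives of f(x) = x^3 + 4*x^2 + 3*x + 1:
  f'(x)  = 3*x^2 + 8*x + 3
  f''(x) = 6*x + 8
Substitute x = B_t and multiply the f'' term by 1/2:
  drift     = (1/2) * (6*x + 8) evaluated at B_t = 3*B_t + 4
  diffusion = (3*x^2 + 8*x + 3) evaluated at B_t = 3*B_t^2 + 8*B_t + 3
Therefore d(B_t^3 + 4*B_t^2 + 3*B_t + 1) = (3*B_t + 4) dt + (3*B_t^2 + 8*B_t + 3) dB_t.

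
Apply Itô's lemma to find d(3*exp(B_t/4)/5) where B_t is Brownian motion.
d(3*exp(B_t/4)/5) = (3*exp(B_t/4)/160) dt + (3*exp(B_t/4)/20) dB_t

Itô's formula for f(B_t) gives d f(B_t) = f'(B_t) dB_t + (1/2) f''(B_t) dt. Compute derivatives of f(x) = 3*exp(x/4)/5:
  f'(x)  = 3*exp(x/4)/20
  f''(x) = 3*exp(x/4)/80
Substitute x = B_t and multiply the f'' term by 1/2:
  drift     = (1/2) * (3*exp(x/4)/80) evaluated at B_t = 3*exp(B_t/4)/160
  diffusion = (3*exp(x/4)/20) evaluated at B_t = 3*exp(B_t/4)/20
Therefore d(3*exp(B_t/4)/5) = (3*exp(B_t/4)/160) dt + (3*exp(B_t/4)/20) dB_t.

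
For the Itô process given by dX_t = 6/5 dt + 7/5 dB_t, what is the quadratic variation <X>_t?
<X>_t = 49*t/25

For an Itô process dX_t = a(t) dt + b(t) dB_t, the quadratic variation is <X>_t = int_0^t b(s)^2 ds (the drift term does not contribute). Here b(s) = 7/5, so
  b(s)^2 = 49/25.
Integrating from 0 to t:
  <X>_t = int_0^t (49/25) ds = 49*t/25.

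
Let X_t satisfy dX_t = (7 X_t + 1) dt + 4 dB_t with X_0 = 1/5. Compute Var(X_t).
Var(X_t) = 8*exp(14*t)/7 - 8/7

The variance V(t) = Var(X_t) satisfies V'(t) = 2 a V(t) + c^2 with V(0) = 0 (drift coefficient is linear in X, diffusion is constant). With a = 7, c = 4, the solution is
  V(t) = (c^2 / (2 a)) * (exp(2 a t) - 1)
       = (4^2 / (2*7)) * (exp(14 t) - 1)
       = 8*exp(14*t)/7 - 8/7.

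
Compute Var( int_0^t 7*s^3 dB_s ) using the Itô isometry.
Var = 7*t^7

The Itô integral of a deterministic integrand f(s) has mean 0 because each increment f(s) * (B_{s+ds} - B_s) has mean 0. By the Itô isometry:
  Var( int_0^t f(s) dB_s ) = E[ (int_0^t f(s) dB_s)^2 ] = int_0^t f(s)^2 ds.
Here f(s) = 7*s^3, so f(s)^2 = 49*s^6. Integrate:
  int_0^t (49*s^6) ds = 7*t^7.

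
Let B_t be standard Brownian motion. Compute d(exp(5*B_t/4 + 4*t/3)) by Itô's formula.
d(exp(5*B_t/4 + 4*t/3)) = (203*exp(5*B_t/4 + 4*t/3)/96) dt + (5*exp(5*B_t/4 + 4*t/3)/4) dB_t

Itô's formula for f(t, x): d f(t, B_t) = (f_t + (1/2) f_xx) dt + f_x dB_t. Compute partials of f(t, x) = exp(4*t/3 + 5*x/4):
  f_t(t,x)  = 4*exp(4*t/3 + 5*x/4)/3
  f_x(t,x)  = 5*exp(4*t/3 + 5*x/4)/4
  f_xx(t,x) = 25*exp(4*t/3 + 5*x/4)/16
Assemble drift = f_t + (1/2) f_xx = 203*exp(4*t/3 + 5*x/4)/96 and diffusion = f_x = 5*exp(4*t/3 + 5*x/4)/4. Substituting x = B_t:
  d(exp(5*B_t/4 + 4*t/3)) = (203*exp(5*B_t/4 + 4*t/3)/96) dt + (5*exp(5*B_t/4 + 4*t/3)/4) dB_t.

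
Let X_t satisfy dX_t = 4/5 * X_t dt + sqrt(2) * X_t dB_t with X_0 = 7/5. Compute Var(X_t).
Var(X_t) = 49*(exp(2*t) - 1)*exp(8*t/5)/25

For GBM dX = mu X dt + sigma X dB with X_0 = x_0, apply Itô to Y = log X: dY = (mu - sigma^2/2) dt + sigma dB, so Y_t = log(x_0) + (mu - sigma^2/2) t + sigma B_t and hence X_t = x_0 * exp((mu - sigma^2/2) t + sigma B_t).
With mu = 4/5, sigma = sqrt(2), x_0 = 7/5, this gives:
  X_t = 7/5 * exp((-1/5) * t + (sqrt(2)) * B_t).
Since sigma*B_t ~ Normal(0, sigma^2 t), E[exp(sigma*B_t)] = exp(sigma^2 t / 2); so E[X_t] = x_0 * exp((mu - sigma^2/2) t) * exp(sigma^2 t / 2) = x_0 * exp(mu t) = 7*exp(4*t/5)/5.
Var(X_t) = E[X_t^2] - (E[X_t])^2 = x_0^2 * exp(2 mu t) * (exp(sigma^2 t) - 1) = 49*(exp(2*t) - 1)*exp(8*t/5)/25.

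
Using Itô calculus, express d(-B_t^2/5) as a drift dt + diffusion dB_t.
d(-B_t^2/5) = (-1/5) dt + (-2*B_t/5) dB_t

Itô's formula for f(B_t) gives d f(B_t) = f'(B_t) dB_t + (1/2) f''(B_t) dt. Compute derivatives of f(x) = -x^2/5:
  f'(x)  = -2*x/5
  f''(x) = -2/5
Substitute x = B_t and multiply the f'' term by 1/2:
  drift     = (1/2) * (-2/5) evaluated at B_t = -1/5
  diffusion = (-2*x/5) evaluated at B_t = -2*B_t/5
Therefore d(-B_t^2/5) = (-1/5) dt + (-2*B_t/5) dB_t.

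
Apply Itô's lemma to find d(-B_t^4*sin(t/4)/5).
d(-B_t^4*sin(t/4)/5) = (-B_t^2*(B_t^2*cos(t/4) + 24*sin(t/4))/20) dt + (-4*B_t^3*sin(t/4)/5) dB_t

Itô's formula for f(t, x): d f(t, B_t) = (f_t + (1/2) f_xx) dt + f_x dB_t. Compute partials of f(t, x) = -x^4*sin(t/4)/5:
  f_t(t,x)  = -x^4*cos(t/4)/20
  f_x(t,x)  = -4*x^3*sin(t/4)/5
  f_xx(t,x) = -12*x^2*sin(t/4)/5
Assemble drift = f_t + (1/2) f_xx = -x^2*(x^2*cos(t/4) + 24*sin(t/4))/20 and diffusion = f_x = -4*x^3*sin(t/4)/5. Substituting x = B_t:
  d(-B_t^4*sin(t/4)/5) = (-B_t^2*(B_t^2*cos(t/4) + 24*sin(t/4))/20) dt + (-4*B_t^3*sin(t/4)/5) dB_t.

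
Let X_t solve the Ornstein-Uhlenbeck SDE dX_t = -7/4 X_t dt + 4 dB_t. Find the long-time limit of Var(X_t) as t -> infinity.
lim Var(X_t) = 32/7

The OU SDE dX = -theta X dt + sigma dB admits the integrating factor exp(theta t): d(exp(theta t) X_t) = sigma exp(theta t) dB_t. Integrating from 0 to t gives X_t = x_0 * exp(-theta t) + sigma * int_0^t exp(-theta (t-s)) dB_s for any initial x_0. The Itô integral has variance (by the Itô isometry) sigma^2 * int_0^t exp(-2 theta (t - s)) ds = sigma^2 * (1 - exp(-2 theta t)) / (2 theta), independent of x_0.
With theta = 7/4, sigma = 4:
  Var(X_t) = (4)^2 * (1 - exp(-2*7/4 t)) / (2 * 7/4) = 32/7 - 32*exp(-7*t/2)/7.
As t -> infinity, exp(-2*7/4 t) -> 0, so the stationary variance is sigma^2 / (2 theta) = 32/7.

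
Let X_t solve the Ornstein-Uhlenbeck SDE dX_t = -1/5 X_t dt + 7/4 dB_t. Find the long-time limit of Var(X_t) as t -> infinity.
lim Var(X_t) = 245/32

The OU SDE dX = -theta X dt + sigma dB admits the integrating factor exp(theta t): d(exp(theta t) X_t) = sigma exp(theta t) dB_t. Integrating from 0 to t gives X_t = x_0 * exp(-theta t) + sigma * int_0^t exp(-theta (t-s)) dB_s for any initial x_0. The Itô integral has variance (by the Itô isometry) sigma^2 * int_0^t exp(-2 theta (t - s)) ds = sigma^2 * (1 - exp(-2 theta t)) / (2 theta), independent of x_0.
With theta = 1/5, sigma = 7/4:
  Var(X_t) = (7/4)^2 * (1 - exp(-2*1/5 t)) / (2 * 1/5) = 245/32 - 245*exp(-2*t/5)/32.
As t -> infinity, exp(-2*1/5 t) -> 0, so the stationary variance is sigma^2 / (2 theta) = 245/32.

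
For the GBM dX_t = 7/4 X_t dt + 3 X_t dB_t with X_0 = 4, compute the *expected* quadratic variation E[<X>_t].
E[<X>_t] = 288*exp(25*t/2)/25 - 288/25

<X>_t = int_0^t (3 * X_s)^2 ds. Taking expectation inside the integral: E[<X>_t] = 3^2 * int_0^t E[X_s^2] ds. For GBM, E[X_s^2] = x_0^2 * exp((2 mu + sigma^2) s). Integrating:
  E[<X>_t] = 3^2 * 4^2 * (exp((2*(7/4) + 3^2) t) - 1) / (2*(7/4) + 3^2)
           = 3^2 * 4^2 * (exp((25/2) t) - 1) / (25/2) = 288*exp(25*t/2)/25 - 288/25.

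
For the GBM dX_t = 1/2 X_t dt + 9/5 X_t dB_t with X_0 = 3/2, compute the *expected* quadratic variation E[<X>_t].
E[<X>_t] = 729*exp(106*t/25)/424 - 729/424

<X>_t = int_0^t ((9/5) * X_s)^2 ds. Taking expectation inside the integral: E[<X>_t] = (9/5)^2 * int_0^t E[X_s^2] ds. For GBM, E[X_s^2] = x_0^2 * exp((2 mu + sigma^2) s). Integrating:
  E[<X>_t] = (9/5)^2 * (3/2)^2 * (exp((2*(1/2) + (9/5)^2) t) - 1) / (2*(1/2) + (9/5)^2)
           = (9/5)^2 * (3/2)^2 * (exp((106/25) t) - 1) / (106/25) = 729*exp(106*t/25)/424 - 729/424.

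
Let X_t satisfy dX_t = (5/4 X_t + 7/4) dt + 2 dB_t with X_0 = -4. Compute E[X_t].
E[X_t] = -13*exp(5*t/4)/5 - 7/5

Taking expectations and using E[dB_t] = 0, the mean m(t) = E[X_t] satisfies the ODE m'(t) = a m(t) + b with m(0) = x_0. With a = 5/4, b = 7/4, x_0 = -4, the solution is
  m(t) = x_0 * exp(a t) + (b/a) * (exp(a t) - 1)
       = (-4) * exp((5/4) t) + ((7/4)/(5/4)) * (exp((5/4) t) - 1)
       = -13*exp(5*t/4)/5 - 7/5.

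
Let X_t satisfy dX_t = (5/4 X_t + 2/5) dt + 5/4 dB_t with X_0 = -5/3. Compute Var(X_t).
Var(X_t) = 5*exp(5*t/2)/8 - 5/8

The variance V(t) = Var(X_t) satisfies V'(t) = 2 a V(t) + c^2 with V(0) = 0 (drift coefficient is linear in X, diffusion is constant). With a = 5/4, c = 5/4, the solution is
  V(t) = (c^2 / (2 a)) * (exp(2 a t) - 1)
       = ((5/4)^2 / (2*(5/4))) * (exp((5/2) t) - 1)
       = 5*exp(5*t/2)/8 - 5/8.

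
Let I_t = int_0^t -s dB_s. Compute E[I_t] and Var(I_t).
E[I_t] = 0; Var(I_t) = t^3/3

The Itô integral of a deterministic integrand f(s) has mean 0 because each increment f(s) * (B_{s+ds} - B_s) has mean 0. By the Itô isometry:
  Var( int_0^t f(s) dB_s ) = E[ (int_0^t f(s) dB_s)^2 ] = int_0^t f(s)^2 ds.
Here f(s) = -s, so f(s)^2 = s^2. Integrate:
  int_0^t (s^2) ds = t^3/3.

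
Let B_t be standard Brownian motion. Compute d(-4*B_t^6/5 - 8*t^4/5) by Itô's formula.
d(-4*B_t^6/5 - 8*t^4/5) = (-12*B_t^4 - 32*t^3/5) dt + (-24*B_t^5/5) dB_t

Itô's formula for f(t, x): d f(t, B_t) = (f_t + (1/2) f_xx) dt + f_x dB_t. Compute partials of f(t, x) = -8*t^4/5 - 4*x^6/5:
  f_t(t,x)  = -32*t^3/5
  f_x(t,x)  = -24*x^5/5
  f_xx(t,x) = -24*x^4
Assemble drift = f_t + (1/2) f_xx = -32*t^3/5 - 12*x^4 and diffusion = f_x = -24*x^5/5. Substituting x = B_t:
  d(-4*B_t^6/5 - 8*t^4/5) = (-12*B_t^4 - 32*t^3/5) dt + (-24*B_t^5/5) dB_t.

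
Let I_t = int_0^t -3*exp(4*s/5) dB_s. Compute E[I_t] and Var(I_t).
E[I_t] = 0; Var(I_t) = 45*exp(8*t/5)/8 - 45/8

The Itô integral of a deterministic integrand f(s) has mean 0 because each increment f(s) * (B_{s+ds} - B_s) has mean 0. By the Itô isometry:
  Var( int_0^t f(s) dB_s ) = E[ (int_0^t f(s) dB_s)^2 ] = int_0^t f(s)^2 ds.
Here f(s) = -3*exp(4*s/5), so f(s)^2 = 9*exp(8*s/5). Integrate:
  int_0^t (9*exp(8*s/5)) ds = 45*exp(8*t/5)/8 - 45/8.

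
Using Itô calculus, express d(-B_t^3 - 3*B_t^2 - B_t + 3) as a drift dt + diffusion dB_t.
d(-B_t^3 - 3*B_t^2 - B_t + 3) = (-3*B_t - 3) dt + (-3*B_t^2 - 6*B_t - 1) dB_t

Itô's formula for f(B_t) gives d f(B_t) = f'(B_t) dB_t + (1/2) f''(B_t) dt. Compute derivatives of f(x) = -x^3 - 3*x^2 - x + 3:
  f'(x)  = -3*x^2 - 6*x - 1
  f''(x) = -6*x - 6
Substitute x = B_t and multiply the f'' term by 1/2:
  drift     = (1/2) * (-6*x - 6) evaluated at B_t = -3*B_t - 3
  diffusion = (-3*x^2 - 6*x - 1) evaluated at B_t = -3*B_t^2 - 6*B_t - 1
Therefore d(-B_t^3 - 3*B_t^2 - B_t + 3) = (-3*B_t - 3) dt + (-3*B_t^2 - 6*B_t - 1) dB_t.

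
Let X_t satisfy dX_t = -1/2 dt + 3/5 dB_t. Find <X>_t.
<X>_t = 9*t/25

For an Itô process dX_t = a(t) dt + b(t) dB_t, the quadratic variation is <X>_t = int_0^t b(s)^2 ds (the drift term does not contribute). Here b(s) = 3/5, so
  b(s)^2 = 9/25.
Integrating from 0 to t:
  <X>_t = int_0^t (9/25) ds = 9*t/25.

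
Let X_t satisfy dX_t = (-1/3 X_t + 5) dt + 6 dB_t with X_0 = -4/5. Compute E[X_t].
E[X_t] = 15 - 79*exp(-t/3)/5

Taking expectations and using E[dB_t] = 0, the mean m(t) = E[X_t] satisfies the ODE m'(t) = a m(t) + b with m(0) = x_0. With a = -1/3, b = 5, x_0 = -4/5, the solution is
  m(t) = x_0 * exp(a t) + (b/a) * (exp(a t) - 1)
       = (-4/5) * exp((-1/3) t) + (5/(-1/3)) * (exp((-1/3) t) - 1)
       = 15 - 79*exp(-t/3)/5.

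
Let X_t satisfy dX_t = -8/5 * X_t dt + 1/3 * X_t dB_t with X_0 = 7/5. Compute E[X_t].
E[X_t] = 7*exp(-8*t/5)/5

For GBM dX = mu X dt + sigma X dB with X_0 = x_0, apply Itô to Y = log X: dY = (mu - sigma^2/2) dt + sigma dB, so Y_t = log(x_0) + (mu - sigma^2/2) t + sigma B_t and hence X_t = x_0 * exp((mu - sigma^2/2) t + sigma B_t).
With mu = -8/5, sigma = 1/3, x_0 = 7/5, this gives:
  X_t = 7/5 * exp((-149/90) * t + (1/3) * B_t).
Since sigma*B_t ~ Normal(0, sigma^2 t), E[exp(sigma*B_t)] = exp(sigma^2 t / 2); so E[X_t] = x_0 * exp((mu - sigma^2/2) t) * exp(sigma^2 t / 2) = x_0 * exp(mu t) = 7*exp(-8*t/5)/5.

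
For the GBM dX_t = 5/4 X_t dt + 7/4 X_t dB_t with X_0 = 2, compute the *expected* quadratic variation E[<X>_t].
E[<X>_t] = 196*exp(89*t/16)/89 - 196/89

<X>_t = int_0^t ((7/4) * X_s)^2 ds. Taking expectation inside the integral: E[<X>_t] = (7/4)^2 * int_0^t E[X_s^2] ds. For GBM, E[X_s^2] = x_0^2 * exp((2 mu + sigma^2) s). Integrating:
  E[<X>_t] = (7/4)^2 * 2^2 * (exp((2*(5/4) + (7/4)^2) t) - 1) / (2*(5/4) + (7/4)^2)
           = (7/4)^2 * 2^2 * (exp((89/16) t) - 1) / (89/16) = 196*exp(89*t/16)/89 - 196/89.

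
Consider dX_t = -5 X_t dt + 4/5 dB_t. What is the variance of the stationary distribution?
lim Var(X_t) = 8/125

The OU SDE dX = -theta X dt + sigma dB admits the integrating factor exp(theta t): d(exp(theta t) X_t) = sigma exp(theta t) dB_t. Integrating from 0 to t gives X_t = x_0 * exp(-theta t) + sigma * int_0^t exp(-theta (t-s)) dB_s for any initial x_0. The Itô integral has variance (by the Itô isometry) sigma^2 * int_0^t exp(-2 theta (t - s)) ds = sigma^2 * (1 - exp(-2 theta t)) / (2 theta), independent of x_0.
With theta = 5, sigma = 4/5:
  Var(X_t) = (4/5)^2 * (1 - exp(-2*5 t)) / (2 * 5) = 8/125 - 8*exp(-10*t)/125.
As t -> infinity, exp(-2*5 t) -> 0, so the stationary variance is sigma^2 / (2 theta) = 8/125.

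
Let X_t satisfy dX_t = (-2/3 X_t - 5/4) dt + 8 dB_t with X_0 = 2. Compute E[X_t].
E[X_t] = -15/8 + 31*exp(-2*t/3)/8

Taking expectations and using E[dB_t] = 0, the mean m(t) = E[X_t] satisfies the ODE m'(t) = a m(t) + b with m(0) = x_0. With a = -2/3, b = -5/4, x_0 = 2, the solution is
  m(t) = x_0 * exp(a t) + (b/a) * (exp(a t) - 1)
       = 2 * exp((-2/3) t) + ((-5/4)/(-2/3)) * (exp((-2/3) t) - 1)
       = -15/8 + 31*exp(-2*t/3)/8.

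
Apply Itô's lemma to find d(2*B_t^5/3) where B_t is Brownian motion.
d(2*B_t^5/3) = (20*B_t^3/3) dt + (10*B_t^4/3) dB_t

Itô's formula for f(B_t) gives d f(B_t) = f'(B_t) dB_t + (1/2) f''(B_t) dt. Compute derivatives of f(x) = 2*x^5/3:
  f'(x)  = 10*x^4/3
  f''(x) = 40*x^3/3
Substitute x = B_t and multiply the f'' term by 1/2:
  drift     = (1/2) * (40*x^3/3) evaluated at B_t = 20*B_t^3/3
  diffusion = (10*x^4/3) evaluated at B_t = 10*B_t^4/3
Therefore d(2*B_t^5/3) = (20*B_t^3/3) dt + (10*B_t^4/3) dB_t.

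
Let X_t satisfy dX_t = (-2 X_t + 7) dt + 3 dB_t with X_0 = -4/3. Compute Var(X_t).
Var(X_t) = 9/4 - 9*exp(-4*t)/4

The variance V(t) = Var(X_t) satisfies V'(t) = 2 a V(t) + c^2 with V(0) = 0 (drift coefficient is linear in X, diffusion is constant). With a = -2, c = 3, the solution is
  V(t) = (c^2 / (2 a)) * (exp(2 a t) - 1)
       = (3^2 / (2*(-2))) * (exp((-4) t) - 1)
       = 9/4 - 9*exp(-4*t)/4.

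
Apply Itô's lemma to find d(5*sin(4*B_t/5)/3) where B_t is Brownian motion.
d(5*sin(4*B_t/5)/3) = (-8*sin(4*B_t/5)/15) dt + (4*cos(4*B_t/5)/3) dB_t

Itô's formula for f(B_t) gives d f(B_t) = f'(B_t) dB_t + (1/2) f''(B_t) dt. Compute derivatives of f(x) = 5*sin(4*x/5)/3:
  f'(x)  = 4*cos(4*x/5)/3
  f''(x) = -16*sin(4*x/5)/15
Substitute x = B_t and multiply the f'' term by 1/2:
  drift     = (1/2) * (-16*sin(4*x/5)/15) evaluated at B_t = -8*sin(4*B_t/5)/15
  diffusion = (4*cos(4*x/5)/3) evaluated at B_t = 4*cos(4*B_t/5)/3
Therefore d(5*sin(4*B_t/5)/3) = (-8*sin(4*B_t/5)/15) dt + (4*cos(4*B_t/5)/3) dB_t.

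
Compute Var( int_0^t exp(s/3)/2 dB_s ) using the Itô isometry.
Var = 3*exp(2*t/3)/8 - 3/8

The Itô integral of a deterministic integrand f(s) has mean 0 because each increment f(s) * (B_{s+ds} - B_s) has mean 0. By the Itô isometry:
  Var( int_0^t f(s) dB_s ) = E[ (int_0^t f(s) dB_s)^2 ] = int_0^t f(s)^2 ds.
Here f(s) = exp(s/3)/2, so f(s)^2 = exp(2*s/3)/4. Integrate:
  int_0^t (exp(2*s/3)/4) ds = 3*exp(2*t/3)/8 - 3/8.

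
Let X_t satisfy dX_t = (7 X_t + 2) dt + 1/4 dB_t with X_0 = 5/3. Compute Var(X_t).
Var(X_t) = exp(14*t)/224 - 1/224

The variance V(t) = Var(X_t) satisfies V'(t) = 2 a V(t) + c^2 with V(0) = 0 (drift coefficient is linear in X, diffusion is constant). With a = 7, c = 1/4, the solution is
  V(t) = (c^2 / (2 a)) * (exp(2 a t) - 1)
       = ((1/4)^2 / (2*7)) * (exp(14 t) - 1)
       = exp(14*t)/224 - 1/224.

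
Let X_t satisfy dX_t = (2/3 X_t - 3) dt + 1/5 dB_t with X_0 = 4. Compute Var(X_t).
Var(X_t) = 3*exp(4*t/3)/100 - 3/100

The variance V(t) = Var(X_t) satisfies V'(t) = 2 a V(t) + c^2 with V(0) = 0 (drift coefficient is linear in X, diffusion is constant). With a = 2/3, c = 1/5, the solution is
  V(t) = (c^2 / (2 a)) * (exp(2 a t) - 1)
       = ((1/5)^2 / (2*(2/3))) * (exp((4/3) t) - 1)
       = 3*exp(4*t/3)/100 - 3/100.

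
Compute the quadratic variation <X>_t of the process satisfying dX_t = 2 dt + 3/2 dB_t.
<X>_t = 9*t/4

For an Itô process dX_t = a(t) dt + b(t) dB_t, the quadratic variation is <X>_t = int_0^t b(s)^2 ds (the drift term does not contribute). Here b(s) = 3/2, so
  b(s)^2 = 9/4.
Integrating from 0 to t:
  <X>_t = int_0^t (9/4) ds = 9*t/4.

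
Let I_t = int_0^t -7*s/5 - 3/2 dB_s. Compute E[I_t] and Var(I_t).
E[I_t] = 0; Var(I_t) = t*(196*t^2 + 630*t + 675)/300

The Itô integral of a deterministic integrand f(s) has mean 0 because each increment f(s) * (B_{s+ds} - B_s) has mean 0. By the Itô isometry:
  Var( int_0^t f(s) dB_s ) = E[ (int_0^t f(s) dB_s)^2 ] = int_0^t f(s)^2 ds.
Here f(s) = -7*s/5 - 3/2, so f(s)^2 = (14*s + 15)^2/100. Integrate:
  int_0^t ((14*s + 15)^2/100) ds = t*(196*t^2 + 630*t + 675)/300.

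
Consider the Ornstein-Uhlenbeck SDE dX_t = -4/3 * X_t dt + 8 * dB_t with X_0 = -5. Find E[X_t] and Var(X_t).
E[X_t] = -5*exp(-4*t/3); Var(X_t) = 24 - 24*exp(-8*t/3)

The OU SDE dX = -theta X dt + sigma dB admits the integrating factor exp(theta t): d(exp(theta t) X_t) = sigma exp(theta t) dB_t. Integrating from 0 to t:
  X_t = x_0 * exp(-theta t) + sigma * int_0^t exp(-theta (t-s)) dB_s.
The Itô integral has mean 0 and (by the Itô isometry) variance sigma^2 * int_0^t exp(-2 theta (t - s)) ds = sigma^2 * (1 - exp(-2 theta t)) / (2 theta).
With theta = 4/3, sigma = 8, x_0 = -5:
  E[X_t] = -5 * exp(-4/3 t) = -5*exp(-4*t/3)
  Var(X_t) = (8)^2 * (1 - exp(-2*4/3 t)) / (2 * 4/3) = 24 - 24*exp(-8*t/3).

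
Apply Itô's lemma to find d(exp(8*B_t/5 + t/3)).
d(exp(8*B_t/5 + t/3)) = (121*exp(8*B_t/5 + t/3)/75) dt + (8*exp(8*B_t/5 + t/3)/5) dB_t

Itô's formula for f(t, x): d f(t, B_t) = (f_t + (1/2) f_xx) dt + f_x dB_t. Compute partials of f(t, x) = exp(t/3 + 8*x/5):
  f_t(t,x)  = exp(t/3 + 8*x/5)/3
  f_x(t,x)  = 8*exp(t/3 + 8*x/5)/5
  f_xx(t,x) = 64*exp(t/3 + 8*x/5)/25
Assemble drift = f_t + (1/2) f_xx = 121*exp(t/3 + 8*x/5)/75 and diffusion = f_x = 8*exp(t/3 + 8*x/5)/5. Substituting x = B_t:
  d(exp(8*B_t/5 + t/3)) = (121*exp(8*B_t/5 + t/3)/75) dt + (8*exp(8*B_t/5 + t/3)/5) dB_t.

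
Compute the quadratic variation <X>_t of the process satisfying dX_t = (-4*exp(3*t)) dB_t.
<X>_t = 8*exp(6*t)/3 - 8/3

For an Itô process dX_t = a(t) dt + b(t) dB_t, the quadratic variation is <X>_t = int_0^t b(s)^2 ds (the drift term does not contribute). Here b(s) = -4*exp(3*s), so
  b(s)^2 = 16*exp(6*s).
Integrating from 0 to t:
  <X>_t = int_0^t (16*exp(6*s)) ds = 8*exp(6*t)/3 - 8/3.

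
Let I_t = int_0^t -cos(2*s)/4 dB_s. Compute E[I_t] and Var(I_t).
E[I_t] = 0; Var(I_t) = t/32 + sin(4*t)/128

The Itô integral of a deterministic integrand f(s) has mean 0 because each increment f(s) * (B_{s+ds} - B_s) has mean 0. By the Itô isometry:
  Var( int_0^t f(s) dB_s ) = E[ (int_0^t f(s) dB_s)^2 ] = int_0^t f(s)^2 ds.
Here f(s) = -cos(2*s)/4, so f(s)^2 = cos(2*s)^2/16. Integrate:
  int_0^t (cos(2*s)^2/16) ds = t/32 + sin(4*t)/128.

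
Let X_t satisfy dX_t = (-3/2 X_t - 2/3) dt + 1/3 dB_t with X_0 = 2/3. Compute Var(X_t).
Var(X_t) = 1/27 - exp(-3*t)/27

The variance V(t) = Var(X_t) satisfies V'(t) = 2 a V(t) + c^2 with V(0) = 0 (drift coefficient is linear in X, diffusion is constant). With a = -3/2, c = 1/3, the solution is
  V(t) = (c^2 / (2 a)) * (exp(2 a t) - 1)
       = ((1/3)^2 / (2*(-3/2))) * (exp((-3) t) - 1)
       = 1/27 - exp(-3*t)/27.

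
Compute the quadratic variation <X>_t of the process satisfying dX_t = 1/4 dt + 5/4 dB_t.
<X>_t = 25*t/16

For an Itô process dX_t = a(t) dt + b(t) dB_t, the quadratic variation is <X>_t = int_0^t b(s)^2 ds (the drift term does not contribute). Here b(s) = 5/4, so
  b(s)^2 = 25/16.
Integrating from 0 to t:
  <X>_t = int_0^t (25/16) ds = 25*t/16.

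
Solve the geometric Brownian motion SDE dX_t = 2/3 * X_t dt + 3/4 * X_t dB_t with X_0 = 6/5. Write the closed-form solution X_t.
X_t = 6/5 * exp((37/96) * t + (3/4) * B_t)

For GBM dX = mu X dt + sigma X dB with X_0 = x_0, apply Itô to Y = log X: dY = (mu - sigma^2/2) dt + sigma dB, so Y_t = log(x_0) + (mu - sigma^2/2) t + sigma B_t and hence X_t = x_0 * exp((mu - sigma^2/2) t + sigma B_t).
With mu = 2/3, sigma = 3/4, x_0 = 6/5, this gives:
  X_t = 6/5 * exp((37/96) * t + (3/4) * B_t).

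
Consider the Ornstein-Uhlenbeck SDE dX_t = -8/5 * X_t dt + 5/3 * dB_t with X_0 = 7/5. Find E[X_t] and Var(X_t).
E[X_t] = 7*exp(-8*t/5)/5; Var(X_t) = 125/144 - 125*exp(-16*t/5)/144

The OU SDE dX = -theta X dt + sigma dB admits the integrating factor exp(theta t): d(exp(theta t) X_t) = sigma exp(theta t) dB_t. Integrating from 0 to t:
  X_t = x_0 * exp(-theta t) + sigma * int_0^t exp(-theta (t-s)) dB_s.
The Itô integral has mean 0 and (by the Itô isometry) variance sigma^2 * int_0^t exp(-2 theta (t - s)) ds = sigma^2 * (1 - exp(-2 theta t)) / (2 theta).
With theta = 8/5, sigma = 5/3, x_0 = 7/5:
  E[X_t] = 7/5 * exp(-8/5 t) = 7*exp(-8*t/5)/5
  Var(X_t) = (5/3)^2 * (1 - exp(-2*8/5 t)) / (2 * 8/5) = 125/144 - 125*exp(-16*t/5)/144.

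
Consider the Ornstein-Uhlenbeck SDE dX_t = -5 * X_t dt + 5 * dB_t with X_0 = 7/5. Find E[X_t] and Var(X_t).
E[X_t] = 7*exp(-5*t)/5; Var(X_t) = 5/2 - 5*exp(-10*t)/2

The OU SDE dX = -theta X dt + sigma dB admits the integrating factor exp(theta t): d(exp(theta t) X_t) = sigma exp(theta t) dB_t. Integrating from 0 to t:
  X_t = x_0 * exp(-theta t) + sigma * int_0^t exp(-theta (t-s)) dB_s.
The Itô integral has mean 0 and (by the Itô isometry) variance sigma^2 * int_0^t exp(-2 theta (t - s)) ds = sigma^2 * (1 - exp(-2 theta t)) / (2 theta).
With theta = 5, sigma = 5, x_0 = 7/5:
  E[X_t] = 7/5 * exp(-5 t) = 7*exp(-5*t)/5
  Var(X_t) = (5)^2 * (1 - exp(-2*5 t)) / (2 * 5) = 5/2 - 5*exp(-10*t)/2.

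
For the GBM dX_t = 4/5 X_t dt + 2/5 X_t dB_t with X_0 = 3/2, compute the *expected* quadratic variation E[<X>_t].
E[<X>_t] = 9*exp(44*t/25)/44 - 9/44

<X>_t = int_0^t ((2/5) * X_s)^2 ds. Taking expectation inside the integral: E[<X>_t] = (2/5)^2 * int_0^t E[X_s^2] ds. For GBM, E[X_s^2] = x_0^2 * exp((2 mu + sigma^2) s). Integrating:
  E[<X>_t] = (2/5)^2 * (3/2)^2 * (exp((2*(4/5) + (2/5)^2) t) - 1) / (2*(4/5) + (2/5)^2)
           = (2/5)^2 * (3/2)^2 * (exp((44/25) t) - 1) / (44/25) = 9*exp(44*t/25)/44 - 9/44.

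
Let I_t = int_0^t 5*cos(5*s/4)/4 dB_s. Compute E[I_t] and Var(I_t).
E[I_t] = 0; Var(I_t) = 25*t/32 + 5*sin(5*t/2)/16

The Itô integral of a deterministic integrand f(s) has mean 0 because each increment f(s) * (B_{s+ds} - B_s) has mean 0. By the Itô isometry:
  Var( int_0^t f(s) dB_s ) = E[ (int_0^t f(s) dB_s)^2 ] = int_0^t f(s)^2 ds.
Here f(s) = 5*cos(5*s/4)/4, so f(s)^2 = 25*cos(5*s/4)^2/16. Integrate:
  int_0^t (25*cos(5*s/4)^2/16) ds = 25*t/32 + 5*sin(5*t/2)/16.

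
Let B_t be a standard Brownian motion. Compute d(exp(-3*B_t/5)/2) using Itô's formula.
d(exp(-3*B_t/5)/2) = (9*exp(-3*B_t/5)/100) dt + (-3*exp(-3*B_t/5)/10) dB_t

Itô's formula for f(B_t) gives d f(B_t) = f'(B_t) dB_t + (1/2) f''(B_t) dt. Compute derivatives of f(x) = exp(-3*x/5)/2:
  f'(x)  = -3*exp(-3*x/5)/10
  f''(x) = 9*exp(-3*x/5)/50
Substitute x = B_t and multiply the f'' term by 1/2:
  drift     = (1/2) * (9*exp(-3*x/5)/50) evaluated at B_t = 9*exp(-3*B_t/5)/100
  diffusion = (-3*exp(-3*x/5)/10) evaluated at B_t = -3*exp(-3*B_t/5)/10
Therefore d(exp(-3*B_t/5)/2) = (9*exp(-3*B_t/5)/100) dt + (-3*exp(-3*B_t/5)/10) dB_t.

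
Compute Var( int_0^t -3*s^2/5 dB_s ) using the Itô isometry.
Var = 9*t^5/125

The Itô integral of a deterministic integrand f(s) has mean 0 because each increment f(s) * (B_{s+ds} - B_s) has mean 0. By the Itô isometry:
  Var( int_0^t f(s) dB_s ) = E[ (int_0^t f(s) dB_s)^2 ] = int_0^t f(s)^2 ds.
Here f(s) = -3*s^2/5, so f(s)^2 = 9*s^4/25. Integrate:
  int_0^t (9*s^4/25) ds = 9*t^5/125.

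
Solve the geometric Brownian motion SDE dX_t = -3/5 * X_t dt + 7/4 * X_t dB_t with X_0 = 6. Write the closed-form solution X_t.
X_t = 6 * exp((-341/160) * t + (7/4) * B_t)

For GBM dX = mu X dt + sigma X dB with X_0 = x_0, apply Itô to Y = log X: dY = (mu - sigma^2/2) dt + sigma dB, so Y_t = log(x_0) + (mu - sigma^2/2) t + sigma B_t and hence X_t = x_0 * exp((mu - sigma^2/2) t + sigma B_t).
With mu = -3/5, sigma = 7/4, x_0 = 6, this gives:
  X_t = 6 * exp((-341/160) * t + (7/4) * B_t).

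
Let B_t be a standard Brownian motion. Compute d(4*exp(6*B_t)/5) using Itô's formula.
d(4*exp(6*B_t)/5) = (72*exp(6*B_t)/5) dt + (24*exp(6*B_t)/5) dB_t

Itô's formula for f(B_t) gives d f(B_t) = f'(B_t) dB_t + (1/2) f''(B_t) dt. Compute derivatives of f(x) = 4*exp(6*x)/5:
  f'(x)  = 24*exp(6*x)/5
  f''(x) = 144*exp(6*x)/5
Substitute x = B_t and multiply the f'' term by 1/2:
  drift     = (1/2) * (144*exp(6*x)/5) evaluated at B_t = 72*exp(6*B_t)/5
  diffusion = (24*exp(6*x)/5) evaluated at B_t = 24*exp(6*B_t)/5
Therefore d(4*exp(6*B_t)/5) = (72*exp(6*B_t)/5) dt + (24*exp(6*B_t)/5) dB_t.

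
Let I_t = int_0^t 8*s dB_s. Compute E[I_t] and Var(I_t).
E[I_t] = 0; Var(I_t) = 64*t^3/3

The Itô integral of a deterministic integrand f(s) has mean 0 because each increment f(s) * (B_{s+ds} - B_s) has mean 0. By the Itô isometry:
  Var( int_0^t f(s) dB_s ) = E[ (int_0^t f(s) dB_s)^2 ] = int_0^t f(s)^2 ds.
Here f(s) = 8*s, so f(s)^2 = 64*s^2. Integrate:
  int_0^t (64*s^2) ds = 64*t^3/3.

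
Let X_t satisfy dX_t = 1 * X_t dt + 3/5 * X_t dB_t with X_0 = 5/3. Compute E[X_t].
E[X_t] = 5*exp(t)/3

For GBM dX = mu X dt + sigma X dB with X_0 = x_0, apply Itô to Y = log X: dY = (mu - sigma^2/2) dt + sigma dB, so Y_t = log(x_0) + (mu - sigma^2/2) t + sigma B_t and hence X_t = x_0 * exp((mu - sigma^2/2) t + sigma B_t).
With mu = 1, sigma = 3/5, x_0 = 5/3, this gives:
  X_t = 5/3 * exp((41/50) * t + (3/5) * B_t).
Since sigma*B_t ~ Normal(0, sigma^2 t), E[exp(sigma*B_t)] = exp(sigma^2 t / 2); so E[X_t] = x_0 * exp((mu - sigma^2/2) t) * exp(sigma^2 t / 2) = x_0 * exp(mu t) = 5*exp(t)/3.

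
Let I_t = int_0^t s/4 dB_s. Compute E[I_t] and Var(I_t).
E[I_t] = 0; Var(I_t) = t^3/48

The Itô integral of a deterministic integrand f(s) has mean 0 because each increment f(s) * (B_{s+ds} - B_s) has mean 0. By the Itô isometry:
  Var( int_0^t f(s) dB_s ) = E[ (int_0^t f(s) dB_s)^2 ] = int_0^t f(s)^2 ds.
Here f(s) = s/4, so f(s)^2 = s^2/16. Integrate:
  int_0^t (s^2/16) ds = t^3/48.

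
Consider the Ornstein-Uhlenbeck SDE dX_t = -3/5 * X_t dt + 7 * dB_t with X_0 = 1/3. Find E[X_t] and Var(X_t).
E[X_t] = exp(-3*t/5)/3; Var(X_t) = 245/6 - 245*exp(-6*t/5)/6

The OU SDE dX = -theta X dt + sigma dB admits the integrating factor exp(theta t): d(exp(theta t) X_t) = sigma exp(theta t) dB_t. Integrating from 0 to t:
  X_t = x_0 * exp(-theta t) + sigma * int_0^t exp(-theta (t-s)) dB_s.
The Itô integral has mean 0 and (by the Itô isometry) variance sigma^2 * int_0^t exp(-2 theta (t - s)) ds = sigma^2 * (1 - exp(-2 theta t)) / (2 theta).
With theta = 3/5, sigma = 7, x_0 = 1/3:
  E[X_t] = 1/3 * exp(-3/5 t) = exp(-3*t/5)/3
  Var(X_t) = (7)^2 * (1 - exp(-2*3/5 t)) / (2 * 3/5) = 245/6 - 245*exp(-6*t/5)/6.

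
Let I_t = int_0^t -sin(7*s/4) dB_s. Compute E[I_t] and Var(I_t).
E[I_t] = 0; Var(I_t) = t/2 - sin(7*t/2)/7

The Itô integral of a deterministic integrand f(s) has mean 0 because each increment f(s) * (B_{s+ds} - B_s) has mean 0. By the Itô isometry:
  Var( int_0^t f(s) dB_s ) = E[ (int_0^t f(s) dB_s)^2 ] = int_0^t f(s)^2 ds.
Here f(s) = -sin(7*s/4), so f(s)^2 = sin(7*s/4)^2. Integrate:
  int_0^t (sin(7*s/4)^2) ds = t/2 - sin(7*t/2)/7.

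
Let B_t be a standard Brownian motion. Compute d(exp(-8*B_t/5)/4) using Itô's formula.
d(exp(-8*B_t/5)/4) = (8*exp(-8*B_t/5)/25) dt + (-2*exp(-8*B_t/5)/5) dB_t

Itô's formula for f(B_t) gives d f(B_t) = f'(B_t) dB_t + (1/2) f''(B_t) dt. Compute derivatives of f(x) = exp(-8*x/5)/4:
  f'(x)  = -2*exp(-8*x/5)/5
  f''(x) = 16*exp(-8*x/5)/25
Substitute x = B_t and multiply the f'' term by 1/2:
  drift     = (1/2) * (16*exp(-8*x/5)/25) evaluated at B_t = 8*exp(-8*B_t/5)/25
  diffusion = (-2*exp(-8*x/5)/5) evaluated at B_t = -2*exp(-8*B_t/5)/5
Therefore d(exp(-8*B_t/5)/4) = (8*exp(-8*B_t/5)/25) dt + (-2*exp(-8*B_t/5)/5) dB_t.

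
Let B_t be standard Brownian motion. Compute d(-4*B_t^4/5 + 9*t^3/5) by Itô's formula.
d(-4*B_t^4/5 + 9*t^3/5) = (-24*B_t^2/5 + 27*t^2/5) dt + (-16*B_t^3/5) dB_t

Itô's formula for f(t, x): d f(t, B_t) = (f_t + (1/2) f_xx) dt + f_x dB_t. Compute partials of f(t, x) = 9*t^3/5 - 4*x^4/5:
  f_t(t,x)  = 27*t^2/5
  f_x(t,x)  = -16*x^3/5
  f_xx(t,x) = -48*x^2/5
Assemble drift = f_t + (1/2) f_xx = 27*t^2/5 - 24*x^2/5 and diffusion = f_x = -16*x^3/5. Substituting x = B_t:
  d(-4*B_t^4/5 + 9*t^3/5) = (-24*B_t^2/5 + 27*t^2/5) dt + (-16*B_t^3/5) dB_t.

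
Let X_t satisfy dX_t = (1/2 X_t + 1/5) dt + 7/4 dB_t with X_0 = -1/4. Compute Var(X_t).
Var(X_t) = 49*exp(t)/16 - 49/16

The variance V(t) = Var(X_t) satisfies V'(t) = 2 a V(t) + c^2 with V(0) = 0 (drift coefficient is linear in X, diffusion is constant). With a = 1/2, c = 7/4, the solution is
  V(t) = (c^2 / (2 a)) * (exp(2 a t) - 1)
       = ((7/4)^2 / (2*(1/2))) * (exp(1 t) - 1)
       = 49*exp(t)/16 - 49/16.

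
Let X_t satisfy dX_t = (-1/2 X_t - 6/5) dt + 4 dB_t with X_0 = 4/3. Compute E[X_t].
E[X_t] = -12/5 + 56*exp(-t/2)/15

Taking expectations and using E[dB_t] = 0, the mean m(t) = E[X_t] satisfies the ODE m'(t) = a m(t) + b with m(0) = x_0. With a = -1/2, b = -6/5, x_0 = 4/3, the solution is
  m(t) = x_0 * exp(a t) + (b/a) * (exp(a t) - 1)
       = (4/3) * exp((-1/2) t) + ((-6/5)/(-1/2)) * (exp((-1/2) t) - 1)
       = -12/5 + 56*exp(-t/2)/15.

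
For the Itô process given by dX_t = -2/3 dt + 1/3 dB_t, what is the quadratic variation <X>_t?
<X>_t = t/9

For an Itô process dX_t = a(t) dt + b(t) dB_t, the quadratic variation is <X>_t = int_0^t b(s)^2 ds (the drift term does not contribute). Here b(s) = 1/3, so
  b(s)^2 = 1/9.
Integrating from 0 to t:
  <X>_t = int_0^t (1/9) ds = t/9.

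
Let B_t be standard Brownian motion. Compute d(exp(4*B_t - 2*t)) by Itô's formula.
d(exp(4*B_t - 2*t)) = (6*exp(4*B_t - 2*t)) dt + (4*exp(4*B_t - 2*t)) dB_t

Itô's formula for f(t, x): d f(t, B_t) = (f_t + (1/2) f_xx) dt + f_x dB_t. Compute partials of f(t, x) = exp(-2*t + 4*x):
  f_t(t,x)  = -2*exp(-2*t + 4*x)
  f_x(t,x)  = 4*exp(-2*t + 4*x)
  f_xx(t,x) = 16*exp(-2*t + 4*x)
Assemble drift = f_t + (1/2) f_xx = 6*exp(-2*t + 4*x) and diffusion = f_x = 4*exp(-2*t + 4*x). Substituting x = B_t:
  d(exp(4*B_t - 2*t)) = (6*exp(4*B_t - 2*t)) dt + (4*exp(4*B_t - 2*t)) dB_t.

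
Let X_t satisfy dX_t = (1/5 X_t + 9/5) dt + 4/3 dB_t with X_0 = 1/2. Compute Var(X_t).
Var(X_t) = 40*exp(2*t/5)/9 - 40/9

The variance V(t) = Var(X_t) satisfies V'(t) = 2 a V(t) + c^2 with V(0) = 0 (drift coefficient is linear in X, diffusion is constant). With a = 1/5, c = 4/3, the solution is
  V(t) = (c^2 / (2 a)) * (exp(2 a t) - 1)
       = ((4/3)^2 / (2*(1/5))) * (exp((2/5) t) - 1)
       = 40*exp(2*t/5)/9 - 40/9.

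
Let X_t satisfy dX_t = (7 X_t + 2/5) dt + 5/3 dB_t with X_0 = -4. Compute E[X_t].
E[X_t] = -138*exp(7*t)/35 - 2/35

Taking expectations and using E[dB_t] = 0, the mean m(t) = E[X_t] satisfies the ODE m'(t) = a m(t) + b with m(0) = x_0. With a = 7, b = 2/5, x_0 = -4, the solution is
  m(t) = x_0 * exp(a t) + (b/a) * (exp(a t) - 1)
       = (-4) * exp(7 t) + ((2/5)/7) * (exp(7 t) - 1)
       = -138*exp(7*t)/35 - 2/35.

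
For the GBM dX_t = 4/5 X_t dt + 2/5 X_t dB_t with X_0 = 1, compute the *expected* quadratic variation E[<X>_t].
E[<X>_t] = exp(44*t/25)/11 - 1/11

<X>_t = int_0^t ((2/5) * X_s)^2 ds. Taking expectation inside the integral: E[<X>_t] = (2/5)^2 * int_0^t E[X_s^2] ds. For GBM, E[X_s^2] = x_0^2 * exp((2 mu + sigma^2) s). Integrating:
  E[<X>_t] = (2/5)^2 * 1^2 * (exp((2*(4/5) + (2/5)^2) t) - 1) / (2*(4/5) + (2/5)^2)
           = (2/5)^2 * 1^2 * (exp((44/25) t) - 1) / (44/25) = exp(44*t/25)/11 - 1/11.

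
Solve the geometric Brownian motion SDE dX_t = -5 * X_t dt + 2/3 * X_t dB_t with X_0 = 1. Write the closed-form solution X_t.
X_t = 1 * exp((-47/9) * t + (2/3) * B_t)

For GBM dX = mu X dt + sigma X dB with X_0 = x_0, apply Itô to Y = log X: dY = (mu - sigma^2/2) dt + sigma dB, so Y_t = log(x_0) + (mu - sigma^2/2) t + sigma B_t and hence X_t = x_0 * exp((mu - sigma^2/2) t + sigma B_t).
With mu = -5, sigma = 2/3, x_0 = 1, this gives:
  X_t = 1 * exp((-47/9) * t + (2/3) * B_t).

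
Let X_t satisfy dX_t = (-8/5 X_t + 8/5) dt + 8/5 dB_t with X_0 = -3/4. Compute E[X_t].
E[X_t] = 1 - 7*exp(-8*t/5)/4

Taking expectations and using E[dB_t] = 0, the mean m(t) = E[X_t] satisfies the ODE m'(t) = a m(t) + b with m(0) = x_0. With a = -8/5, b = 8/5, x_0 = -3/4, the solution is
  m(t) = x_0 * exp(a t) + (b/a) * (exp(a t) - 1)
       = (-3/4) * exp((-8/5) t) + ((8/5)/(-8/5)) * (exp((-8/5) t) - 1)
       = 1 - 7*exp(-8*t/5)/4.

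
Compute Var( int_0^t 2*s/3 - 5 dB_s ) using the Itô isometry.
Var = t*(4*t^2 - 90*t + 675)/27

The Itô integral of a deterministic integrand f(s) has mean 0 because each increment f(s) * (B_{s+ds} - B_s) has mean 0. By the Itô isometry:
  Var( int_0^t f(s) dB_s ) = E[ (int_0^t f(s) dB_s)^2 ] = int_0^t f(s)^2 ds.
Here f(s) = 2*s/3 - 5, so f(s)^2 = (2*s - 15)^2/9. Integrate:
  int_0^t ((2*s - 15)^2/9) ds = t*(4*t^2 - 90*t + 675)/27.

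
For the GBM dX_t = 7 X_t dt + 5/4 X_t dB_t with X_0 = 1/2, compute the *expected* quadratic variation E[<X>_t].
E[<X>_t] = 25*exp(249*t/16)/996 - 25/996

<X>_t = int_0^t ((5/4) * X_s)^2 ds. Taking expectation inside the integral: E[<X>_t] = (5/4)^2 * int_0^t E[X_s^2] ds. For GBM, E[X_s^2] = x_0^2 * exp((2 mu + sigma^2) s). Integrating:
  E[<X>_t] = (5/4)^2 * (1/2)^2 * (exp((2*7 + (5/4)^2) t) - 1) / (2*7 + (5/4)^2)
           = (5/4)^2 * (1/2)^2 * (exp((249/16) t) - 1) / (249/16) = 25*exp(249*t/16)/996 - 25/996.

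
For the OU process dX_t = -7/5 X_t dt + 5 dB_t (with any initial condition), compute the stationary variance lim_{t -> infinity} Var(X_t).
lim Var(X_t) = 125/14

The OU SDE dX = -theta X dt + sigma dB admits the integrating factor exp(theta t): d(exp(theta t) X_t) = sigma exp(theta t) dB_t. Integrating from 0 to t gives X_t = x_0 * exp(-theta t) + sigma * int_0^t exp(-theta (t-s)) dB_s for any initial x_0. The Itô integral has variance (by the Itô isometry) sigma^2 * int_0^t exp(-2 theta (t - s)) ds = sigma^2 * (1 - exp(-2 theta t)) / (2 theta), independent of x_0.
With theta = 7/5, sigma = 5:
  Var(X_t) = (5)^2 * (1 - exp(-2*7/5 t)) / (2 * 7/5) = 125/14 - 125*exp(-14*t/5)/14.
As t -> infinity, exp(-2*7/5 t) -> 0, so the stationary variance is sigma^2 / (2 theta) = 125/14.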